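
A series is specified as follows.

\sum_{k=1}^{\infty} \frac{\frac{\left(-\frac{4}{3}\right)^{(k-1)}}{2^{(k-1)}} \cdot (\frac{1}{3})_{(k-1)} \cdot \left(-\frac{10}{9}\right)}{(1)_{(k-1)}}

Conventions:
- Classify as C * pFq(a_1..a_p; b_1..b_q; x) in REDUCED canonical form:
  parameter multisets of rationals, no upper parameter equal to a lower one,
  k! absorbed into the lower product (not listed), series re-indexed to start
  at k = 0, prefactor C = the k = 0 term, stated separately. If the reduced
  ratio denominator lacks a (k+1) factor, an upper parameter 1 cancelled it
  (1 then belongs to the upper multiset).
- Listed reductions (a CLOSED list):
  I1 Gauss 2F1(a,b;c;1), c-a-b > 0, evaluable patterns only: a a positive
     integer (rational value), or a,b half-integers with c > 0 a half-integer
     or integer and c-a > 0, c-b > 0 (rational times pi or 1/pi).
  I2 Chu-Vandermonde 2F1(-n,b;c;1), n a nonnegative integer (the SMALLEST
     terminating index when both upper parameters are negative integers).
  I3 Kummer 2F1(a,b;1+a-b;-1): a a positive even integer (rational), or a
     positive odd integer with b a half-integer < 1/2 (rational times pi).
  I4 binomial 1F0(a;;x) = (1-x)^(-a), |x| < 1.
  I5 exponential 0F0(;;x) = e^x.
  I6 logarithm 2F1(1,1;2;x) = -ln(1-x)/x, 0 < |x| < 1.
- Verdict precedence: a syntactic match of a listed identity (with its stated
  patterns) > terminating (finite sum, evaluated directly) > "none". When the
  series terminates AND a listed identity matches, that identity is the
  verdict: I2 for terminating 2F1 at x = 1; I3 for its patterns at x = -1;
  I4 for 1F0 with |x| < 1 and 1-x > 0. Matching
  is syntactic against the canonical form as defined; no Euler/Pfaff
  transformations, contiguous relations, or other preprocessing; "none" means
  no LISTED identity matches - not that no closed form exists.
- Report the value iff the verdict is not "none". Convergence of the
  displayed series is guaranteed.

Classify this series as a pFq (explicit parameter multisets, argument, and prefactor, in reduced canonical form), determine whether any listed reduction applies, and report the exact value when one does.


Canonical form: C = -\frac{10}{9} times 1F0 with upper {\frac{1}{3}}, lower {-}, x = -\frac{2}{3}. Verdict: the binomial series (I4) applies (the 1F0 binomial series: exponent -1/3, x = -\frac{2}{3}). Value: \left(-\frac{10}{9}\right) \cdot \left(\frac{5}{3}\right)^{-\frac{1}{3}}.

Key observation: x = -\frac{2}{3} and the two k-th powers (C = -10/9) combine into one argument.
Ratio: r(k) = -\frac{2}{3} * (k+\frac{1}{3}) / [(k+1)] - rational; roots negated = parameters, x = -\frac{2}{3}, C = -\frac{10}{9}.


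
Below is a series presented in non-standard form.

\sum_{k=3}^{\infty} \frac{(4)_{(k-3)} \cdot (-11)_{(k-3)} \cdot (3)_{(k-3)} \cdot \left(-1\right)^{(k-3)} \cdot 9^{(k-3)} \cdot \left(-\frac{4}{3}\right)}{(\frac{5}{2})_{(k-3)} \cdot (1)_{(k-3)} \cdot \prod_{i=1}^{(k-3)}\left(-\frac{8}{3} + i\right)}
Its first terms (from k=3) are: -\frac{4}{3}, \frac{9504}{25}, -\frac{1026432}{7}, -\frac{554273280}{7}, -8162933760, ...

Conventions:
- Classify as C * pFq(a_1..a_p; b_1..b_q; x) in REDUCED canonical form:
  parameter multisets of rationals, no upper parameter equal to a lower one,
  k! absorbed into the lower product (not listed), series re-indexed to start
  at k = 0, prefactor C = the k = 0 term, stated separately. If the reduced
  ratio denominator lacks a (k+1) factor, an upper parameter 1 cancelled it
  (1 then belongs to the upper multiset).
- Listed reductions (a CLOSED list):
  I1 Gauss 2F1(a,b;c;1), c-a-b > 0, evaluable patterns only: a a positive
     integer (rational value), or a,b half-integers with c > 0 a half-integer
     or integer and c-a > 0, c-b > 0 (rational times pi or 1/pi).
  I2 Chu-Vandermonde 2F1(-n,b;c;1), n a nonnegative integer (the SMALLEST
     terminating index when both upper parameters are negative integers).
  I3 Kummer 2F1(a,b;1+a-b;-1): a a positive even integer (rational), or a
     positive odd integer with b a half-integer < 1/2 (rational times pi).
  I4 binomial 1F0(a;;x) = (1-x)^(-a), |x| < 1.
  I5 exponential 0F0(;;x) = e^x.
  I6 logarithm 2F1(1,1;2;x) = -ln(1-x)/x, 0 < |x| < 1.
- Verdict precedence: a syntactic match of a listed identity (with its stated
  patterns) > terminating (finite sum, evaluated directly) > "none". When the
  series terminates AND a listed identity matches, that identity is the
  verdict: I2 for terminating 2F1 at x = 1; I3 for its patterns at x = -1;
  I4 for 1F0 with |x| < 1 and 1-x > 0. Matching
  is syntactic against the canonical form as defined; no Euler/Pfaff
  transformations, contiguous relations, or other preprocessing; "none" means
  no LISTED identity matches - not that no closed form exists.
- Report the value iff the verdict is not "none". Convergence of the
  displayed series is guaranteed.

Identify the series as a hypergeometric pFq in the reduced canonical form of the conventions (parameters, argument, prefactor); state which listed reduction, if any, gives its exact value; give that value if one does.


This is -\frac{4}{3} * 3F2(-11, 3, 4; -\frac{5}{3}, \frac{5}{2}; -9) in reduced canonical form. Verdict: terminating at k = 11: the factor (-11)_k kills every later term; summing the 12 survivors is exact. Sum: -\frac{26123991347254827311393863396}{313090561875}.

Key observation: from the first term -\frac{4}{3}: (1)_k (prefactor -4/3) is k! itself.
Adjacent-term ratio: r(k) = -9 * (k-11) (k+3) (k+4) / [(k-\frac{5}{3}) (k+\frac{5}{2}) (k+1)] - rational; roots negated = parameters, x = -9, C = -\frac{4}{3}.


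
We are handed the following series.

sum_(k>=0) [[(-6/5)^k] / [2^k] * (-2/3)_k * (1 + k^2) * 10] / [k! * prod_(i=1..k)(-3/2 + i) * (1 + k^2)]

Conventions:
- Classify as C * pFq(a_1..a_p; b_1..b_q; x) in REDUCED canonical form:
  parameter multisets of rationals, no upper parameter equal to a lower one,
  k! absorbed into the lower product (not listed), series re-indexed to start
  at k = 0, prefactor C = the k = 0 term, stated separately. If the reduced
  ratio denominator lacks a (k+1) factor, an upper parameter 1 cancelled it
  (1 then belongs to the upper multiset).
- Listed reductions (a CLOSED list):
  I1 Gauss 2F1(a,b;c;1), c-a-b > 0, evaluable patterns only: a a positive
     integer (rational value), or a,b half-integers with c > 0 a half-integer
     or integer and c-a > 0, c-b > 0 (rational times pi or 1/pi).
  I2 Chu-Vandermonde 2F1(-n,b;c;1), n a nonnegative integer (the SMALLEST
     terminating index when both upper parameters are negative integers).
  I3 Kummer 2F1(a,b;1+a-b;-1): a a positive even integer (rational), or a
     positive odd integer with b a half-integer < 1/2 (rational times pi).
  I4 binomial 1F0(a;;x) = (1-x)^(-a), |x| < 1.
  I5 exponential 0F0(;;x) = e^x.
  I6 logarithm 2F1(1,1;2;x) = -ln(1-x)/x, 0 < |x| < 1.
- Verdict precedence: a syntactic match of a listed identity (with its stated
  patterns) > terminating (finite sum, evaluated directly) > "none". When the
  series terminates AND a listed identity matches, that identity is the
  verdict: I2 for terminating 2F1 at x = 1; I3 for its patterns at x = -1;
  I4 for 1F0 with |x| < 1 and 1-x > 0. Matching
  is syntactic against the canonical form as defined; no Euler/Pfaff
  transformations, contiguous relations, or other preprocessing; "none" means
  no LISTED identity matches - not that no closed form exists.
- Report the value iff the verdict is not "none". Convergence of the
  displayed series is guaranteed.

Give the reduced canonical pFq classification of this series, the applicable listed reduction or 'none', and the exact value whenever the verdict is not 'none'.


Prefactor 10, argument -3/5: 1F1 with upper {-2/3} over lower {-1/2}. Verdict: none. A 1F1 with upper {-2/3} fits none of I1-I6 at x = -3/5; the sum runs forever.

Key observation: t_0 being 10, the two k-th powers (C = 10, x = -3/5) combine into one argument.
Consecutive-term ratio: r(k) = (-3/5) * (k-2/3) / [(k-1/2) (k+1)] - poly over poly, x = (-3/5) from leading terms; C = 10 at k = 0.


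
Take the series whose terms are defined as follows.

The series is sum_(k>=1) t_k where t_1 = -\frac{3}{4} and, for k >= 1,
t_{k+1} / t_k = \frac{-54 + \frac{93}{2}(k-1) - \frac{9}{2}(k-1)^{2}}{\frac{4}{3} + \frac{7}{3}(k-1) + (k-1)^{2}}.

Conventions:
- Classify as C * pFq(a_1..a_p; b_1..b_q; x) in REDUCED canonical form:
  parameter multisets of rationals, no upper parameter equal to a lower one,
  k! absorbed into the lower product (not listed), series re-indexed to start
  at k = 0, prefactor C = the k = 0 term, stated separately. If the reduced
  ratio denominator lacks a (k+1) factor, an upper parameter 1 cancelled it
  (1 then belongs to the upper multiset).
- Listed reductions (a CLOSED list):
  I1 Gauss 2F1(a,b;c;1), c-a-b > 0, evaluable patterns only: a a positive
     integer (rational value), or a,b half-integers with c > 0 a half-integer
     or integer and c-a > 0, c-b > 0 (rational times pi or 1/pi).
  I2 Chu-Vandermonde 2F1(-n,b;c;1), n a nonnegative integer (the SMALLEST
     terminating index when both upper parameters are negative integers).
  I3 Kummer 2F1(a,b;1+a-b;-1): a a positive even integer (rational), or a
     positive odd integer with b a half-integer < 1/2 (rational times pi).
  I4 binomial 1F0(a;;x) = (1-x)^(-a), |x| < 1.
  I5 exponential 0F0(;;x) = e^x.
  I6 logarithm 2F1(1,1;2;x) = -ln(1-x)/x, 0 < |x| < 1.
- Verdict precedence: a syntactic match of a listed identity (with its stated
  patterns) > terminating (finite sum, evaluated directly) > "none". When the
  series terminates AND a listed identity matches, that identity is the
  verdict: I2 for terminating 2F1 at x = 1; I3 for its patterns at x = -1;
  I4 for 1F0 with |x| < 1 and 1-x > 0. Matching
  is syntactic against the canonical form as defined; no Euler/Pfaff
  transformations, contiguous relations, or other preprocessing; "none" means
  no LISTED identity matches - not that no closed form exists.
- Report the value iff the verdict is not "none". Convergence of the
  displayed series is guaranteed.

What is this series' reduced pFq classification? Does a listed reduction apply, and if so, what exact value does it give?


The series (x = -\frac{9}{2}) is 2F1: upper {-9, -\frac{4}{3}}, lower {\frac{4}{3}}, prefactor -\frac{3}{4}. Verdict: terminating - upper -9 stops the sum at k = 9; the 10 terms are added exactly. Sum: -\frac{1314287835681}{177049600}.

Key observation: x = -\frac{9}{2} and roots of the ratio polynomials (C = -3/4) are the negated parameters.
Adjacent-term ratio: r(k) = -\frac{9}{2} * (k-9) (k-\frac{4}{3}) / [(k+\frac{4}{3}) (k+1)] - rational in k, leading ratio -\frac{9}{2}; with t_0 = -\frac{3}{4}, classification follows.


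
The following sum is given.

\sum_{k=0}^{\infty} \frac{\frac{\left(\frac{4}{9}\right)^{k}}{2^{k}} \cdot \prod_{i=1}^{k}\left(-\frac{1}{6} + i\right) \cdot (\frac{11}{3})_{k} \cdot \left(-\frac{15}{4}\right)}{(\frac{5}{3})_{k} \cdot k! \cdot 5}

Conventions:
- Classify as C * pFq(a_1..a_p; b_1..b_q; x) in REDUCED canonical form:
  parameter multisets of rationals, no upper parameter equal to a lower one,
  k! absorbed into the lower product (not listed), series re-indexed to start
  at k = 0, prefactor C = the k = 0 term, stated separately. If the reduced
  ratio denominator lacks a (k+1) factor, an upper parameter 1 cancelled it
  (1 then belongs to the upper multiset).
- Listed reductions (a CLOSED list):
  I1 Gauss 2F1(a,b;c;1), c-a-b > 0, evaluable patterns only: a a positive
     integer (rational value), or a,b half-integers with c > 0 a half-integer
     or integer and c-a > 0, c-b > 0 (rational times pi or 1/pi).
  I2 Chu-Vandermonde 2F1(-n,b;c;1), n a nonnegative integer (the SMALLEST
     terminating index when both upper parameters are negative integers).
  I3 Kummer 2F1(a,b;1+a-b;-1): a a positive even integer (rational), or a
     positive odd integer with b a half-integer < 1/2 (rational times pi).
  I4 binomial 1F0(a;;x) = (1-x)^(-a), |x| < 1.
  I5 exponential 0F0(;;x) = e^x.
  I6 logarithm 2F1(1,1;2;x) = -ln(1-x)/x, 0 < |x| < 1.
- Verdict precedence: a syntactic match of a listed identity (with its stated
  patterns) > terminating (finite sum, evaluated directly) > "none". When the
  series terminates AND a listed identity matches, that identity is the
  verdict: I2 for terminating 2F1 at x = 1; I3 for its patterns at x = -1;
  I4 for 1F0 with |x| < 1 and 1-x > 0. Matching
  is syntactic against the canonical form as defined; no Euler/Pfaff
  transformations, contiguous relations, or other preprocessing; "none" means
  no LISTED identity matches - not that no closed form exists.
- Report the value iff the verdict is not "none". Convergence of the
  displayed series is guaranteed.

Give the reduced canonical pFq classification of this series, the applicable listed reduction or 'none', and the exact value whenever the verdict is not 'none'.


The series (x = \frac{2}{9}) is 2F1: upper {\frac{5}{6}, \frac{11}{3}}, lower {\frac{5}{3}}, prefactor -\frac{3}{4}. Verdict: none (x = \frac{2}{9}): each listed identity misses the multisets {\frac{5}{6}, \frac{11}{3}} ; {\frac{5}{3}}.

Key observation: t_0 = -\frac{3}{4} here, and the running product (prefactor -3/4) telescopes to a rising factorial.
Term ratio: r(k) = \frac{2}{9} * (k+\frac{5}{6}) (k+\frac{11}{3}) / [(k+\frac{5}{3}) (k+1)] - rational in k, leading ratio \frac{2}{9}; with t_0 = -\frac{3}{4}, classification follows.


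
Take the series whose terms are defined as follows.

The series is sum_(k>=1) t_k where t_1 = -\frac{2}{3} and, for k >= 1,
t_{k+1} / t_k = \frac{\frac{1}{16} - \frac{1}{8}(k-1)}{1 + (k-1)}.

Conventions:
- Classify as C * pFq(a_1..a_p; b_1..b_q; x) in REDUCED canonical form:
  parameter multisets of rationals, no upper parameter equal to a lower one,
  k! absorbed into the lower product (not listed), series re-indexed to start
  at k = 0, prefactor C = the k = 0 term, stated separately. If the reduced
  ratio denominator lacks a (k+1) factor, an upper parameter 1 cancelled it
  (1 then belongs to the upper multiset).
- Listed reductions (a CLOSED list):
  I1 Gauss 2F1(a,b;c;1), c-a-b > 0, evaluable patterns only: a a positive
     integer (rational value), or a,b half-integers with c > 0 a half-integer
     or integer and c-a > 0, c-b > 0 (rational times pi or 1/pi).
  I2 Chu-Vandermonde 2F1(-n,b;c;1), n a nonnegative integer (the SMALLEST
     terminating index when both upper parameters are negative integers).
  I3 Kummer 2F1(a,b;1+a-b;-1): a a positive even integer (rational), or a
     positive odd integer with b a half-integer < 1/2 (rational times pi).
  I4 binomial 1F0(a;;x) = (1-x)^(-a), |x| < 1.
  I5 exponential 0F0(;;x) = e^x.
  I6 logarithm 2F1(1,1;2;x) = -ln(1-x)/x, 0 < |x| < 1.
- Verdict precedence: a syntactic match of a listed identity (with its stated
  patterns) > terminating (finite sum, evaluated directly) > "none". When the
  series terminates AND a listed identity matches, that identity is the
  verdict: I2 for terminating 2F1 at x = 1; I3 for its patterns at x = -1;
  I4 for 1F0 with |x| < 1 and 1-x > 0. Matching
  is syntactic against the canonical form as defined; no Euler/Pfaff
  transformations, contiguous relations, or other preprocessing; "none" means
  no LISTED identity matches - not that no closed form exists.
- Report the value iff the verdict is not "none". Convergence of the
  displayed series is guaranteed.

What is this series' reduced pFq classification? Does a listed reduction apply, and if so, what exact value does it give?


x = -\frac{1}{8} here; the reduced form reads 1F0, upper {-\frac{1}{2}}, lower {-}, C = -\frac{2}{3}. Verdict: the I4 binomial reduction matches (the 1F0 binomial series: exponent 1/2, x = -\frac{1}{8}). Hence: \left(-\frac{2}{3}\right) \cdot \left(\frac{9}{8}\right)^{\frac{1}{2}}.

First insight: t_0 = -\frac{2}{3} here, and the expanded ratio factors over Q; prefactor -2/3, roots give parameters.
Step ratio: r(k) = -\frac{1}{8} * (k-\frac{1}{2}) / [(k+1)] - rational in k. x = -\frac{1}{8}; t_0 = -\frac{2}{3}; negate the roots.


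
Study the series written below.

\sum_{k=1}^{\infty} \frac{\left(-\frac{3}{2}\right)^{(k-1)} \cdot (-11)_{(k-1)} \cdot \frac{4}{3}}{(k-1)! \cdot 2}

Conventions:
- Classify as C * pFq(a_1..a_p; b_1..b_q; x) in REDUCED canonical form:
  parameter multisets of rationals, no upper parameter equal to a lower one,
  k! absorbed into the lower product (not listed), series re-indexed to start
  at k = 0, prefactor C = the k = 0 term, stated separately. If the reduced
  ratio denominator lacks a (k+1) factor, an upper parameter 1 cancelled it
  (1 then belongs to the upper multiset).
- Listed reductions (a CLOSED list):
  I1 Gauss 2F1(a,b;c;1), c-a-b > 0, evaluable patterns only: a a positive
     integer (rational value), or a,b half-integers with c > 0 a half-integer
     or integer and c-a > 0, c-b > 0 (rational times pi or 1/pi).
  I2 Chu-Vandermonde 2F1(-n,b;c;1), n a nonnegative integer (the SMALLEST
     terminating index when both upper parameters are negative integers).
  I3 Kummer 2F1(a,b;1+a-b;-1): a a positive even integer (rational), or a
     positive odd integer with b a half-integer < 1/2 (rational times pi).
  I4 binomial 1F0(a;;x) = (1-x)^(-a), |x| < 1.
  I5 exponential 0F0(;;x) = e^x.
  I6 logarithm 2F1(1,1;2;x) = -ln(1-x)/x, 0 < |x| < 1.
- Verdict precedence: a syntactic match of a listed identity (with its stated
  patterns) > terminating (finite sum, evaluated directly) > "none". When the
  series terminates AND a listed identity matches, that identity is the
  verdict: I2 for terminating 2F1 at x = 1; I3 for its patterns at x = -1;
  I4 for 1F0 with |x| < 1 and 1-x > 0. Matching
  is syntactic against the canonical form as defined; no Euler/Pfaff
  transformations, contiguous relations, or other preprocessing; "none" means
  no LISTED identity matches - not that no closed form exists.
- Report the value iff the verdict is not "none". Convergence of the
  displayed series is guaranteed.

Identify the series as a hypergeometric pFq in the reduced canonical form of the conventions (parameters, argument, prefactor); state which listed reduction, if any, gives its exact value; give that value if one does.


This is \frac{2}{3} * 1F0(-11; -; -\frac{3}{2}) in reduced canonical form. Verdict: terminating (-11 upstairs). 12 nonzero terms in all; added directly. Hence: \frac{48828125}{3072}.

The tell: from the first term \frac{2}{3}: the constant factors (C = 2/3, x = -3/2) combine into one prefactor.
Step ratio: r(k) = -\frac{3}{2} * (k-11) / [(k+1)] - poly over poly, x = -\frac{3}{2} from leading terms; C = \frac{2}{3} at k = 0.


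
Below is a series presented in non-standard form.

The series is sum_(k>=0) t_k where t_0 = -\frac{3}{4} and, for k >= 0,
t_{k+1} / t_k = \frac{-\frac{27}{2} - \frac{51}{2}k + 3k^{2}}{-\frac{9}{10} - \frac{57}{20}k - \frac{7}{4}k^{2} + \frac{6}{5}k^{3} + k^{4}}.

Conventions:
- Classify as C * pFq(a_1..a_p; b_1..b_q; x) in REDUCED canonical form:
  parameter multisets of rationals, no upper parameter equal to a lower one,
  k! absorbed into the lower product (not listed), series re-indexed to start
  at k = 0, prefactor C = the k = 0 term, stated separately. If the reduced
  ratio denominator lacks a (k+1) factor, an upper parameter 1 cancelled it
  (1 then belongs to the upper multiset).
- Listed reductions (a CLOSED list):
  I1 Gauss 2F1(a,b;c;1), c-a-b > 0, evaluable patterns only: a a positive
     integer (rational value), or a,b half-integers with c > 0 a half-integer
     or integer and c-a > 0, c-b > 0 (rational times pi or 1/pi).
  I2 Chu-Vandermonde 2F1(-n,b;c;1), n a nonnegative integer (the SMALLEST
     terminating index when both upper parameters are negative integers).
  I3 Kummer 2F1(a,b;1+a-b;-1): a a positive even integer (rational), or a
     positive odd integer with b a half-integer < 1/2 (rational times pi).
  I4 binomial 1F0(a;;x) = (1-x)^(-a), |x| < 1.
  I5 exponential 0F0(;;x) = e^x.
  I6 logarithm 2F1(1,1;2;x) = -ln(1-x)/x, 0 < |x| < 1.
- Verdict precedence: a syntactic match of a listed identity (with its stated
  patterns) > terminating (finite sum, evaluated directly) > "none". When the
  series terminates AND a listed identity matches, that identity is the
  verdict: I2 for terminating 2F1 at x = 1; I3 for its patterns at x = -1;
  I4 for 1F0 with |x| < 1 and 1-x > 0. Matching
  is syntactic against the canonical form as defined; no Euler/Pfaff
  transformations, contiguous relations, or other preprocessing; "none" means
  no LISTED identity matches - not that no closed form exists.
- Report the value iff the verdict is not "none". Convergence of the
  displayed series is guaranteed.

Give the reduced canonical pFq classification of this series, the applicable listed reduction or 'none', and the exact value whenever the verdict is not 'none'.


First insight: with t_0 = -\frac{3}{4}, the expanded ratio factors over Q; C = -3/4, roots give parameters.
Consecutive-term ratio: r(k) = 3 * (k-9) / [(k-\frac{3}{2}) (k+\frac{6}{5}) (k+1)] - rational in k, leading ratio 3; with t_0 = -\frac{3}{4}, classification follows.

Prefactor -\frac{3}{4}, argument 3: 1F2 with upper {-9} over lower {-\frac{3}{2}, \frac{6}{5}}. Verdict: terminating. With -9 upstairs the series is a 10-term polynomial sum; evaluated term by term. Its exact value is \frac{11640234178491}{117165980932}.


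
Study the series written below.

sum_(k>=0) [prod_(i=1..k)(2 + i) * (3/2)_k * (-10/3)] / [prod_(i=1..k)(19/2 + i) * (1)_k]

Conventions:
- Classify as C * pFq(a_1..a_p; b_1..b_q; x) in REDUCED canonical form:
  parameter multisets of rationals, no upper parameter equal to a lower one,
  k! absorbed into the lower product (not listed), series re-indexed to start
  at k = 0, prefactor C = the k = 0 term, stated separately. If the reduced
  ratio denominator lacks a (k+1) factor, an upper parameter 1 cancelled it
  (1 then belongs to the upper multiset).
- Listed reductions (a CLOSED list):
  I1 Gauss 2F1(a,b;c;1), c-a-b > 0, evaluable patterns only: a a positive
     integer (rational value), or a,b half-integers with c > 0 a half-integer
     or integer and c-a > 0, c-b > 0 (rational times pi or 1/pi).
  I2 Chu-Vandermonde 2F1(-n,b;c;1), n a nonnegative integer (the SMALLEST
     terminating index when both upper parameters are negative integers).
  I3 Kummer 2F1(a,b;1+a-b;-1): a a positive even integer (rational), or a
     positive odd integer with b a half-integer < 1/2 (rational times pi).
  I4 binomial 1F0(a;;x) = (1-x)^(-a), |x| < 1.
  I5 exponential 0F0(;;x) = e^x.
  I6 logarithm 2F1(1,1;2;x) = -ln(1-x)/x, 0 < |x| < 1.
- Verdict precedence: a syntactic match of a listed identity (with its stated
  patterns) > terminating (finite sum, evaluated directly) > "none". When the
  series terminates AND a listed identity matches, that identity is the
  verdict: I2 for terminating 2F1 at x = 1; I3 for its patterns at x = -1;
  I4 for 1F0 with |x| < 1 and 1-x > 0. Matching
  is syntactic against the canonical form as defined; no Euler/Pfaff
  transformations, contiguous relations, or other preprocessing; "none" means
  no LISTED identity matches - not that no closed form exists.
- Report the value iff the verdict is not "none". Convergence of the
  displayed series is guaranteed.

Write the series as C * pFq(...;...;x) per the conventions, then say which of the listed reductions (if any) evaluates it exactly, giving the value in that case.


Prefactor -10/3, argument 1: 2F1 with upper {3/2, 3} over lower {21/2}. Verdict at x = 1: Gauss's theorem (I1) matches (x = 1: the Gamma ratio telescopes since c-a-b = 6 > 0 and a = 3 in Z>0). Hence: -8075/1344.

Structural cue: from the first term -10/3: the running product (C = -10/3) telescopes to a rising factorial.
Ratio: r(k) = 1 * (k+3/2) (k+3) / [(k+21/2) (k+1)] - rational; roots negated = parameters, x = 1, C = -10/3.


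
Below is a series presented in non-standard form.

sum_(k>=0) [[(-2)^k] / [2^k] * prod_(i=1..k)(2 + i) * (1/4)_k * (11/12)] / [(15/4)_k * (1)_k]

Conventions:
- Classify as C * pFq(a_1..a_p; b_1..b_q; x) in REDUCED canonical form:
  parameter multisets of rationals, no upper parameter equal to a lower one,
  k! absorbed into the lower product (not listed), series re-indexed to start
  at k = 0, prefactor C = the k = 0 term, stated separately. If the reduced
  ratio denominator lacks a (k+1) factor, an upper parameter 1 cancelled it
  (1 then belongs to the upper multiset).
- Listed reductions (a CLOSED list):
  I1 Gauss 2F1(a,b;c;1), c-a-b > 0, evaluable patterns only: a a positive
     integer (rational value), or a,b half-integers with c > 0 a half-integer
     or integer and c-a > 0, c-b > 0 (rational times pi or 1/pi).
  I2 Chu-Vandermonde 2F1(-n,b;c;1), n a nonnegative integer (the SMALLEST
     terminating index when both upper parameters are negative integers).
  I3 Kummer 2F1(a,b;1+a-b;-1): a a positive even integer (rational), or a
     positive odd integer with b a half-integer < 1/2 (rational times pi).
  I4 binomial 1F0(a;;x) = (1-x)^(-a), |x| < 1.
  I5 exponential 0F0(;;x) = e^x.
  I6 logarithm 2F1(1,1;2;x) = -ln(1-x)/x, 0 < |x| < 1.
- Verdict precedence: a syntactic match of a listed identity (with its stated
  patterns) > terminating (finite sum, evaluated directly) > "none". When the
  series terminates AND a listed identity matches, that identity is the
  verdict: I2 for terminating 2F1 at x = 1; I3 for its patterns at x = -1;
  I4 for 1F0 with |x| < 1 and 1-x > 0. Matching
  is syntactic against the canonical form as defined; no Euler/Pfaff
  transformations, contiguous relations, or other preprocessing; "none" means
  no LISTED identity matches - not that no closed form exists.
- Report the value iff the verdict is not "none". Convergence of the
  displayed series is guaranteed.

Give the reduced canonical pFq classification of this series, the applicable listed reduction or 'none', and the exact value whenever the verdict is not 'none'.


Classification (C = 11/12): 2F1 with upper {1/4, 3}, lower {15/4}, argument x = -1. Verdict: none (x = -1): each listed identity misses the multisets {1/4, 3} ; {15/4}.

The tell: t_0 being 11/12, the two k-th powers (C = 11/12, x = -1) combine into one argument.
Adjacent-term ratio: r(k) = (-1) * (k+1/4) (k+3) / [(k+15/4) (k+1)] - rational in k. x = (-1); t_0 = 11/12; negate the roots.


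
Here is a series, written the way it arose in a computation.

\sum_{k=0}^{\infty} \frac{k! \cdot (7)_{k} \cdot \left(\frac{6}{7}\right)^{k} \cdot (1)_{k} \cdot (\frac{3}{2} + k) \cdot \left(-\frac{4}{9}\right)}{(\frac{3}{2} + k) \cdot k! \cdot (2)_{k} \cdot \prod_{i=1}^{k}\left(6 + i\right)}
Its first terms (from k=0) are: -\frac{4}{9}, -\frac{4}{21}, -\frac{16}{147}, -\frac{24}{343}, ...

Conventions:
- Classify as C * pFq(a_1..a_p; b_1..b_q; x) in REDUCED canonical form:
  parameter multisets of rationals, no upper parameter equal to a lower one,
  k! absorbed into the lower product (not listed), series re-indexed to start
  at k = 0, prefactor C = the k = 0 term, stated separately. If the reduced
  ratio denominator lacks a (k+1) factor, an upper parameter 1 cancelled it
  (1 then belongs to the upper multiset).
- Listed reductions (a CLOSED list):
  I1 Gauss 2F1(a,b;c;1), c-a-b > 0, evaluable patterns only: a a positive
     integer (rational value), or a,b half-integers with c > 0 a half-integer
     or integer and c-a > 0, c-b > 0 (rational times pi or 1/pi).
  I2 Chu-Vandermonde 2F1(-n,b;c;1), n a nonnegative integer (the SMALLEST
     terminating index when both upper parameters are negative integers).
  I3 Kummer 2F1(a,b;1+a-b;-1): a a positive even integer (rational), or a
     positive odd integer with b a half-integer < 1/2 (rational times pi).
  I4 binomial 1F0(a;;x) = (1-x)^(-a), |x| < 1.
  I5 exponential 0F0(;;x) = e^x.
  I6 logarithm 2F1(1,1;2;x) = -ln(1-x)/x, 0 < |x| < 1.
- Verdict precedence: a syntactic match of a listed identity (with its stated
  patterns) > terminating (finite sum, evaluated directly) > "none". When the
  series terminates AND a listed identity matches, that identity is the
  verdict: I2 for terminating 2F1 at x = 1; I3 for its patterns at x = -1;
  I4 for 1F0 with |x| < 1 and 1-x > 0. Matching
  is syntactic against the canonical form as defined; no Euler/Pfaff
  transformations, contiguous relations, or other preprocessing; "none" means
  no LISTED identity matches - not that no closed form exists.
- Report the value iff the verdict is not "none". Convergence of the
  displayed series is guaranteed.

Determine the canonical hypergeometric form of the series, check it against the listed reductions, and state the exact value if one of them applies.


The series (x = \frac{6}{7}) is 2F1: upper {1, 1}, lower {2}, prefactor -\frac{4}{9}. Verdict at x = \frac{6}{7}: the I6 logarithm reduction matches (the logarithm: parameters (1,1;2), x = \frac{6}{7}). Exact value: \frac{14}{27} \cdot \ln\left(\frac{1}{7}\right).

Key step: t_0 being -\frac{4}{9}, the lower running product (C = -4/9, x = 6/7) is a rising factorial.
Term ratio: r(k) = \frac{6}{7} * (k+1) (k+1) / [(k+2) (k+1)] - rational; roots negated = parameters, x = \frac{6}{7}, C = -\frac{4}{9}.


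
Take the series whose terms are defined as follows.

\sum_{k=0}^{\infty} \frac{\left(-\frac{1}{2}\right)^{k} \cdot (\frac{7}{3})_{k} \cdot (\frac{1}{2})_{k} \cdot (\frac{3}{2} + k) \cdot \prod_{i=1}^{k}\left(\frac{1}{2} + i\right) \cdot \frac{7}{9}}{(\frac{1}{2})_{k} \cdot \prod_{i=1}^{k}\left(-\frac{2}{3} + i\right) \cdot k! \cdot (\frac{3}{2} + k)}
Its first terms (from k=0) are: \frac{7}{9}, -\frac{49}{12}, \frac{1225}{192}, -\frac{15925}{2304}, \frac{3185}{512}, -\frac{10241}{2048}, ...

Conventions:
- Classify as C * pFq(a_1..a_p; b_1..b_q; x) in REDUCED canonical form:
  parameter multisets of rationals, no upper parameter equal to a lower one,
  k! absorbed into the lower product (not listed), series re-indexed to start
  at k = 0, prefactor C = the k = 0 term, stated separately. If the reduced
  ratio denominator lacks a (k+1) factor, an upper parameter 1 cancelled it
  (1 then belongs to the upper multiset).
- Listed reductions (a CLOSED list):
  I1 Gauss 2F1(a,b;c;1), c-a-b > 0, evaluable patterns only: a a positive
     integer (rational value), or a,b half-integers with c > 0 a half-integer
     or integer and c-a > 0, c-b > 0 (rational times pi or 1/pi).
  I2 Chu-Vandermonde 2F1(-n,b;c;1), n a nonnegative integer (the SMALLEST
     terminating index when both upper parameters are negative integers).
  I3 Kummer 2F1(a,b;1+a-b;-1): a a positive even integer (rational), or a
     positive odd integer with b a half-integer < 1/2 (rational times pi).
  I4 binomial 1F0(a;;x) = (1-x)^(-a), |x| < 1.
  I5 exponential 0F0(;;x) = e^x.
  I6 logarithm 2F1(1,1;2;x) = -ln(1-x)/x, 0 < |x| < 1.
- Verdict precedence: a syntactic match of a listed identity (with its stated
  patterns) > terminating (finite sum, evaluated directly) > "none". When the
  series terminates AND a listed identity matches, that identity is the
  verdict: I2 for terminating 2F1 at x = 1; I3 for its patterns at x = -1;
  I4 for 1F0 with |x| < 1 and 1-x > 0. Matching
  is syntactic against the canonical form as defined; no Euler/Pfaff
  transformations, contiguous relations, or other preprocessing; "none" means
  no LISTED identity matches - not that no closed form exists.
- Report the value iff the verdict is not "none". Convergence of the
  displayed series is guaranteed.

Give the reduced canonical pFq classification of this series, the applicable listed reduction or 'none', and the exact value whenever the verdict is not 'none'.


This is \frac{7}{9} * 2F1(\frac{3}{2}, \frac{7}{3}; \frac{1}{3}; -\frac{1}{2}) in reduced canonical form. Verdict: no listed reduction: x = -\frac{1}{2} and upper {\frac{3}{2}, \frac{7}{3}} fail every I1-I6 pattern.

Key step: with t_0 = \frac{7}{9}, the parameter 1/2 appears in both the upper and lower lists and cancels (alongside the other common factor).
Consecutive-term ratio: r(k) = -\frac{1}{2} * (k+\frac{3}{2}) (k+\frac{7}{3}) / [(k+\frac{1}{3}) (k+1)] - rational; roots negated = parameters, x = -\frac{1}{2}, C = \frac{7}{9}.


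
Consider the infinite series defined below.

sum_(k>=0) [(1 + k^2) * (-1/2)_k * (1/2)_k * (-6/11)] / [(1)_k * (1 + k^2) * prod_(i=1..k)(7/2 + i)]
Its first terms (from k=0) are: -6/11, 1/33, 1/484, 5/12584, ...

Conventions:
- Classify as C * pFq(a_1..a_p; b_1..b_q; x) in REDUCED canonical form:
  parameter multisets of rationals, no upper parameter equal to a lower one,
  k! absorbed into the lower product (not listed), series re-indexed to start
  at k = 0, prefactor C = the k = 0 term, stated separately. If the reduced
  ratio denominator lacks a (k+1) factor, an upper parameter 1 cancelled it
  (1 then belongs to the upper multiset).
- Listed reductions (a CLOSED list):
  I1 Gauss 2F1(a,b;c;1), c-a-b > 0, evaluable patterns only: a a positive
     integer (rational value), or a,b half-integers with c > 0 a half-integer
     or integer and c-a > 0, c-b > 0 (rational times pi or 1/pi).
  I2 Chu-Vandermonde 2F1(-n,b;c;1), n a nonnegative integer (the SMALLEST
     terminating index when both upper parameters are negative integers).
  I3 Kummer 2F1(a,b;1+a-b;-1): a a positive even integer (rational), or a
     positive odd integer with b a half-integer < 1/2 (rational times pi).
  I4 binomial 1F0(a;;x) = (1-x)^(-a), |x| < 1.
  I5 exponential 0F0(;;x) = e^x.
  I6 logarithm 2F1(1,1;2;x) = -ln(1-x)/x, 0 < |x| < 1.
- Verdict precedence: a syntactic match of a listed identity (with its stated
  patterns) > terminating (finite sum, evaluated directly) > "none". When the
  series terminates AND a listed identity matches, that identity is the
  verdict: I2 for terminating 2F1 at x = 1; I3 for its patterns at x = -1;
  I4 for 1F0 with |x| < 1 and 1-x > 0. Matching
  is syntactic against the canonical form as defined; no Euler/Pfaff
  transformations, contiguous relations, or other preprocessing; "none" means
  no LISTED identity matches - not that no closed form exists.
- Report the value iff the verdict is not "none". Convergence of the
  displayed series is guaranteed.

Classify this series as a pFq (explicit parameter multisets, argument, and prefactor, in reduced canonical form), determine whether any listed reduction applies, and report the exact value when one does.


Canonical form: C = -6/11 times 2F1 with upper {-1/2, 1/2}, lower {9/2}, x = 1. Verdict (x = 1): Gauss's theorem I1 (half-integer case) applies (x = 1; upper {-1/2, 1/2} half-integers, c = 9/2 in the evaluable pattern). Value: (-3675/22528) * pi.

The tell: from the first term -6/11: k^2 + 1 divides numerator and denominator alike; C = -6/11 after cancelling.
Adjacent-term ratio: r(k) = 1 * (k-1/2) (k+1/2) / [(k+9/2) (k+1)] - rational in k, leading ratio 1; with t_0 = -6/11, classification follows.


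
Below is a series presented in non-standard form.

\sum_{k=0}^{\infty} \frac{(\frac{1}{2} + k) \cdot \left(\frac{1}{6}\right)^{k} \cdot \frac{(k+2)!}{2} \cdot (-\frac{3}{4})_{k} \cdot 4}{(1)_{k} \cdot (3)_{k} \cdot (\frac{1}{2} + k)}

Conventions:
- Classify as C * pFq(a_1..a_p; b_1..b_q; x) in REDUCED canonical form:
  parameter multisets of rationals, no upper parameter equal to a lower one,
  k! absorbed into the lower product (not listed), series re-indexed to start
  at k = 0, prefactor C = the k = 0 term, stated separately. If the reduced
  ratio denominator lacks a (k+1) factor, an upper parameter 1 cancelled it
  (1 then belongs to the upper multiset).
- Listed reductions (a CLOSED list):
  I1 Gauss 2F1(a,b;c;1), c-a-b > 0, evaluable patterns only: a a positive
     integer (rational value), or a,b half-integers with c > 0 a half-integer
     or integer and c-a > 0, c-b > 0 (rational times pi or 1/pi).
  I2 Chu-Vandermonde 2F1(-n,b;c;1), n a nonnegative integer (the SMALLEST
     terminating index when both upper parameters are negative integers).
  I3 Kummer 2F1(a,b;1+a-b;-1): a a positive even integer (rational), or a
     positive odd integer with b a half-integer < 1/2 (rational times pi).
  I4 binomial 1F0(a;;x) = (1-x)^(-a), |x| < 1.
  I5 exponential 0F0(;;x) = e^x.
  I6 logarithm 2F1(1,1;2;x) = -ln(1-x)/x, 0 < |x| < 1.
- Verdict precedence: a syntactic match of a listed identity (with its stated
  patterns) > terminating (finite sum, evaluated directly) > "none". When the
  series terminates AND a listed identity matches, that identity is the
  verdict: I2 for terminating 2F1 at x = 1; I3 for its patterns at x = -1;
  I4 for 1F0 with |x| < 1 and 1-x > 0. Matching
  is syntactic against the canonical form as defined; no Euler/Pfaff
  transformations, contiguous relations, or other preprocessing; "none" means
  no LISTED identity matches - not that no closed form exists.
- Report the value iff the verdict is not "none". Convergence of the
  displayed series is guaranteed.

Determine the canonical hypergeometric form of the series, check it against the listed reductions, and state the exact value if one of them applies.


x = \frac{1}{6} here; the reduced form reads 1F0, upper {-\frac{3}{4}}, lower {-}, C = 4. Verdict at x = \frac{1}{6}: the binomial series (I4) matches (the 1F0 binomial series: exponent 3/4, x = \frac{1}{6}). Exact value: 4 \cdot \left(\frac{5}{6}\right)^{\frac{3}{4}}.

Key step: from the first term 4: the factor k + 1/2 cancels (top and bottom), leaving C = 4.
Consecutive-term ratio: r(k) = \frac{1}{6} * (k-\frac{3}{4}) / [(k+1)] - rational in k. x = \frac{1}{6}; t_0 = 4; negate the roots.


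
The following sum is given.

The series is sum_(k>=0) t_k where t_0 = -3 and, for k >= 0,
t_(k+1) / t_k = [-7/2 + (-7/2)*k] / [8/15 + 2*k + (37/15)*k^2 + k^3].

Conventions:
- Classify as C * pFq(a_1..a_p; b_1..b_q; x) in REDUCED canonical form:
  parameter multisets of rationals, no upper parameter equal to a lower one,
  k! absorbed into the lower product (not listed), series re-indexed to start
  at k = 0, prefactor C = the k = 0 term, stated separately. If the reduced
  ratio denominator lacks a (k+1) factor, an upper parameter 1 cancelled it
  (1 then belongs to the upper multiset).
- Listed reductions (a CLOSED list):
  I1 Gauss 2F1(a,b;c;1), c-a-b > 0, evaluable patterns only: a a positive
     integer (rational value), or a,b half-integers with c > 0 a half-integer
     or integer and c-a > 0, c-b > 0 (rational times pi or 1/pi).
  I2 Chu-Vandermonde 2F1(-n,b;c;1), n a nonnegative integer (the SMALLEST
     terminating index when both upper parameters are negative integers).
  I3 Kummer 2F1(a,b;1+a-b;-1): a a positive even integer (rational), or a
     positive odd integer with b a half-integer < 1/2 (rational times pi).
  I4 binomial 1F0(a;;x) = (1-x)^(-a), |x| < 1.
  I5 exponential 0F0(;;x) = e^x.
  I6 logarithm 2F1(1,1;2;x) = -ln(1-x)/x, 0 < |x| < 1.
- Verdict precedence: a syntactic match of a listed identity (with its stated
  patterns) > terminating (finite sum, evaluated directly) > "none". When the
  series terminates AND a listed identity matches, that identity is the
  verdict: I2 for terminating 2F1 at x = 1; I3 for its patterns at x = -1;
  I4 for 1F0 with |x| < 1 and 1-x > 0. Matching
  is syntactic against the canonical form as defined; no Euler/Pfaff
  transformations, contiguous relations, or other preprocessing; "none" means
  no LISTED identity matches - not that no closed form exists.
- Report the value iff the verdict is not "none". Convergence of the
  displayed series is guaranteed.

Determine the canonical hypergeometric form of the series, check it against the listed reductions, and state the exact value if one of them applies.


Classification (C = -3): 1F2 with upper {1}, lower {2/3, 4/5}, argument x = -7/2. Verdict: no listed reduction: x = -7/2 and upper {1} fail every I1-I6 pattern.

First insight: t_0 = -3 here, and roots of the ratio polynomials (C = -3, x = -7/2) are the negated parameters.
Step ratio: r(k) = (-7/2) * (k+1) / [(k+2/3) (k+4/5) (k+1)] - rational; roots negated = parameters, x = (-7/2), C = -3.


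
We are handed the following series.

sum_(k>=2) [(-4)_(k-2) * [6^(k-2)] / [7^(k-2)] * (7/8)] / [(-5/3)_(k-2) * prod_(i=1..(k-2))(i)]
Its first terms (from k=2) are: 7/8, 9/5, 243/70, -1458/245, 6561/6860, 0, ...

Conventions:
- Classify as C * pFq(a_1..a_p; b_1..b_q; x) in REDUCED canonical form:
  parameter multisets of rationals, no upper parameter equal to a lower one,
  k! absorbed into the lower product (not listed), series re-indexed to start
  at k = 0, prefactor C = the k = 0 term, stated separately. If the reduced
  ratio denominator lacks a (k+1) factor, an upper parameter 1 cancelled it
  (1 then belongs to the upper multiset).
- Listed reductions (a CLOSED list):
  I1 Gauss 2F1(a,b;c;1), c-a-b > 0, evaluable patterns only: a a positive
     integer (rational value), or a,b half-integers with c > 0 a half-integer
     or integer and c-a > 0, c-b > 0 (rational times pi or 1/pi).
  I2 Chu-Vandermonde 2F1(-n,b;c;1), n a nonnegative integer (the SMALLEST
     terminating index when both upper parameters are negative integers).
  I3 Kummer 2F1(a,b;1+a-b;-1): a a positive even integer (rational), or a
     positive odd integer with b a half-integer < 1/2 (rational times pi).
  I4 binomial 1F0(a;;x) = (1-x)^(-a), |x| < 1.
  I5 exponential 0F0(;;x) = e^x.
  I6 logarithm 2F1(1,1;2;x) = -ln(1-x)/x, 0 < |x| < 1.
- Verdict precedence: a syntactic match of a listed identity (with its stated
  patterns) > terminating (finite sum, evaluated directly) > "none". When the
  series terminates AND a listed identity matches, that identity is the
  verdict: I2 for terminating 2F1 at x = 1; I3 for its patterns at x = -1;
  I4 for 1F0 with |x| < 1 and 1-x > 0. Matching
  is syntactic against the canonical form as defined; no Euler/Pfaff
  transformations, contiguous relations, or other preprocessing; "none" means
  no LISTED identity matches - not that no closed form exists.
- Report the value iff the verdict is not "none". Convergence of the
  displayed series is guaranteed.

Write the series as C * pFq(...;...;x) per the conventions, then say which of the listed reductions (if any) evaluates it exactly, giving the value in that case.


Prefactor 7/8, argument 6/7: 1F1 with upper {-4} over lower {-5/3}. Verdict: terminating. With -4 upstairs the series is a 5-term polynomial sum; evaluated term by term. Hence: 15803/13720.

Key observation: t_0 = 7/8 here, and the product of the first k integers (prefactor 7/8) is k!.
Ratio: r(k) = (6/7) * (k-4) / [(k-5/3) (k+1)] - poly over poly, x = (6/7) from leading terms; C = 7/8 at k = 0.
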